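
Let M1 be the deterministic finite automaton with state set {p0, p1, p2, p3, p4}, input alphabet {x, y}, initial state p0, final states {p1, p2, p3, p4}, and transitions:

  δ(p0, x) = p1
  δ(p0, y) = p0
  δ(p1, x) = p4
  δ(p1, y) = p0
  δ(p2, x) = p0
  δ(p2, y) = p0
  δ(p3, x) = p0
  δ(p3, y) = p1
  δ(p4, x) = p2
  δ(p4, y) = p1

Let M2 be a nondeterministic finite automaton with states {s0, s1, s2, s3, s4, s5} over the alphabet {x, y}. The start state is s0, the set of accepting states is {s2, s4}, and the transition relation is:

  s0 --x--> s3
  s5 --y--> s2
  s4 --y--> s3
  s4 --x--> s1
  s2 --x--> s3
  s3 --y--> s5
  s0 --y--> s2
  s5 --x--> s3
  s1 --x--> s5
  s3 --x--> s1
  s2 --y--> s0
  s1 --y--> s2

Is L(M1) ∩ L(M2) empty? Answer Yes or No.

No

The string xxy is accepted by both M1 and M2.
Hence L(M1) ∩ L(M2) ≠ ∅.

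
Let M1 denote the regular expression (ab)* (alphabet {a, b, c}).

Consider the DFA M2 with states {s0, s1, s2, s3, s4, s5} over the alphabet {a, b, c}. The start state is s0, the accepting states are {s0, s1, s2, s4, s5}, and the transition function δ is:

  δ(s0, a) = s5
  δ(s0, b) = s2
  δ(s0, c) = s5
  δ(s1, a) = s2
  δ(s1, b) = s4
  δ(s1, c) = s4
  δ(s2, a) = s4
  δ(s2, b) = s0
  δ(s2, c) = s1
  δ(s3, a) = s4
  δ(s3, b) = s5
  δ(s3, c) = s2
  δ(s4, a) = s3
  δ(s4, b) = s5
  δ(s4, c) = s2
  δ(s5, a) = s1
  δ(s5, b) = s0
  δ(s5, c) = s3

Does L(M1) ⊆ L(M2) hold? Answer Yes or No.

Converting the expression M1 to a DFA (subset construction, then merging equivalent states) gives the minimal DFA with states {r0, r1, r2}, start state r0, accepting states {r0} and transitions r0: a→r1, b→r2, c→r2; r1: a→r2, b→r0, c→r2; r2: a→r2, b→r2, c→r2.
Exploring the product automaton M1 × M2 from the start pair (r0, s0), following both machines on each input symbol, reaches 8 state pairs: (r0, s0), (r1, s5), (r2, s2), (r2, s5), (r2, s1), (r2, s3), (r2, s4), (r2, s0).
M1 accepts in {r0} and M2 accepts in {s0, s1, s2, s4, s5}. The reachable pairs whose M1-component is accepting are (r0, s0); in each of them the M2-component is accepting too, so the product for L(M1) \ L(M2) (M1-component accepting, M2-component rejecting) has no reachable accepting pair and the difference is empty.
Hence every string in L(M1) is also in L(M2).

Yes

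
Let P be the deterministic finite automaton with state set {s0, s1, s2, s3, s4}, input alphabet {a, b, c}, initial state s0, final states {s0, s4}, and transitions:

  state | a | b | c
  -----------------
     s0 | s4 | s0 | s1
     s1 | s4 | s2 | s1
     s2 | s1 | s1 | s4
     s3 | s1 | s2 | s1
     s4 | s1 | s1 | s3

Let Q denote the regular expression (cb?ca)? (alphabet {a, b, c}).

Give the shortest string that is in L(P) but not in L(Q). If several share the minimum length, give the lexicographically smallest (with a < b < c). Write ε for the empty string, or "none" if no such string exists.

The string a is accepted by P but not by Q.
No shorter string lies in the difference, and a is the lexicographically first length-1 string in L(P) \ L(Q).

a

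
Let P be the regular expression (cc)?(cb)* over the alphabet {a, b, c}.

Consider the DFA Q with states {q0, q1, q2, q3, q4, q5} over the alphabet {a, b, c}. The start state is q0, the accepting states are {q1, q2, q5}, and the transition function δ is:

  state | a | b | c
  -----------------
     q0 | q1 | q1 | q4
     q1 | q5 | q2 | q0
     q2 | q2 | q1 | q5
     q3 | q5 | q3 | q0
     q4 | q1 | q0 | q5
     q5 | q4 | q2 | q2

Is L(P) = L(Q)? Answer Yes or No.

The empty string ε is accepted by P but rejected by Q.
So L(P) ≠ L(Q).

No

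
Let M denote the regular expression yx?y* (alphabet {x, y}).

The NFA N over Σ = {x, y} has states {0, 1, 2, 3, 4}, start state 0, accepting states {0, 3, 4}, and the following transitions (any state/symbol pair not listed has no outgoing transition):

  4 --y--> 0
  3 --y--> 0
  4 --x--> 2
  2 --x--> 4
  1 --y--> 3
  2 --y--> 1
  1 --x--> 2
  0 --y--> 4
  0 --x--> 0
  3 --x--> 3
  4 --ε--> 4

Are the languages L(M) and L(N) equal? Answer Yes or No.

The string yx is accepted by M but rejected by N.
So L(M) ≠ L(N).

No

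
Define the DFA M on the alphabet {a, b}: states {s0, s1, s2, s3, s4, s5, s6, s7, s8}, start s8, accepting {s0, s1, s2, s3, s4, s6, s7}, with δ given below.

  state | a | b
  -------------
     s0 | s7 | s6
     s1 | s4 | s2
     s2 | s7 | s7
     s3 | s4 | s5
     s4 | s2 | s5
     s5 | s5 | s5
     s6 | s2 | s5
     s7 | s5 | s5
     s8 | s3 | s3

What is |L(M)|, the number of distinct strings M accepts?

10

The useful subgraph on states {s2, s3, s4, s7, s8} is acyclic, so L(M) is finite; the longest accepting path visits 5 useful states, giving maximum string length 4.
Counting accepting paths from s8 by length: 2 of length 1, 2 of length 2, 2 of length 3, 4 of length 4. Total 10.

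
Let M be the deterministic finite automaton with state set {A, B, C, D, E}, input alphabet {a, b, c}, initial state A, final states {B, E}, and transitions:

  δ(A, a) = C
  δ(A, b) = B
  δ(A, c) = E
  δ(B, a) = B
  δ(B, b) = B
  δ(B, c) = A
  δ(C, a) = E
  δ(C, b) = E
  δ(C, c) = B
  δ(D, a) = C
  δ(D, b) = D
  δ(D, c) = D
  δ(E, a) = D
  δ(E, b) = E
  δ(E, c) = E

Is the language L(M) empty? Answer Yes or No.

No

The string b is accepted: the run A → B ends in the accepting state B.
Since at least one string is accepted, L(M) is not empty.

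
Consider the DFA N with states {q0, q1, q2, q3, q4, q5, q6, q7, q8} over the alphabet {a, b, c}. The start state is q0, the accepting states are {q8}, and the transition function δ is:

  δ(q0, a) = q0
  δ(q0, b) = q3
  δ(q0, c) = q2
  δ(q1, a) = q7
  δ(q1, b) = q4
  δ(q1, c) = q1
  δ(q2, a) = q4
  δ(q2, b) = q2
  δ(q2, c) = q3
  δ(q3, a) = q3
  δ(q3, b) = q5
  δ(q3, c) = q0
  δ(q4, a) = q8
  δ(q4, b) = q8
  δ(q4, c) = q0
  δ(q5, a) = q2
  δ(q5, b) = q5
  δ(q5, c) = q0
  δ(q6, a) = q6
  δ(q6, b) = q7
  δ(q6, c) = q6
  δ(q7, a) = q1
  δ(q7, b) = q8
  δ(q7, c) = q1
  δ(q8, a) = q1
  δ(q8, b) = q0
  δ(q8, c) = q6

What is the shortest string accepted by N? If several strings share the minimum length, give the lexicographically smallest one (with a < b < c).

caa

A breadth-first search from q0 reaches an accepting state first via the path q0 → q2 → q4 → q8 on input caa.
No string of length < 3 is accepted (BFS exhausts all shorter strings without reaching an accepting state), and caa is the lexicographically least accepting string of length 3.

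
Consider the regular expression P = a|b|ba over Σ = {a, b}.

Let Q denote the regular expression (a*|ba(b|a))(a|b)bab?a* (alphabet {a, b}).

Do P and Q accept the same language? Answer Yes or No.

The string a is accepted by P but rejected by Q.
So L(P) ≠ L(Q).

No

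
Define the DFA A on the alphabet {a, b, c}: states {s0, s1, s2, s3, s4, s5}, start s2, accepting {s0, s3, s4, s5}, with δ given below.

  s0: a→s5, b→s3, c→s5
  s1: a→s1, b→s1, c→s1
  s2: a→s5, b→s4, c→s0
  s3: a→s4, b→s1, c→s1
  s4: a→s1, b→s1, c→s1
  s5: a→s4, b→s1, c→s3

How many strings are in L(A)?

16

The useful subgraph on states {s0, s2, s3, s4, s5} is acyclic, so L(A) is finite; the longest accepting path visits 5 useful states, giving maximum string length 4.
Counting accepting paths from s2 by length: 3 of length 1, 5 of length 2, 6 of length 3, 2 of length 4. Total 16.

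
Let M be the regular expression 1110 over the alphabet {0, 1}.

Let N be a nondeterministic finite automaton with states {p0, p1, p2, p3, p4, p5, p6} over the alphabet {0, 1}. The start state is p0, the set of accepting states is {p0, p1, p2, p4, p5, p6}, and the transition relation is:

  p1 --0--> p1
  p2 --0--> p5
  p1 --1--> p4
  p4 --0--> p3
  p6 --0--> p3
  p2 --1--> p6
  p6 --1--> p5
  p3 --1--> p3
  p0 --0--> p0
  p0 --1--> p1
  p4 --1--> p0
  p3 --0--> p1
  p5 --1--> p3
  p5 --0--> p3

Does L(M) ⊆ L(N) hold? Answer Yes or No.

Converting the expression M to a DFA (subset construction, then merging equivalent states) gives the minimal DFA with states {m0, m1, m2, m3, m4, m5}, start state m0, accepting states {m5} and transitions m0: 0→m1, 1→m2; m1: 0→m1, 1→m1; m2: 0→m1, 1→m3; m3: 0→m1, 1→m4; m4: 0→m5, 1→m1; m5: 0→m1, 1→m1.
Exploring the product automaton M × N from the start pair (m0, p0), following both machines on each input symbol, reaches 9 state pairs: (m0, p0), (m1, p0), (m2, p1), (m1, p1), (m3, p4), (m1, p4), (m1, p3), (m4, p0), (m5, p0).
M accepts in {m5} and N accepts in {p0, p1, p2, p4, p5, p6}. The reachable pairs whose M-component is accepting are (m5, p0); in each of them the N-component is accepting too, so the product for L(M) \ L(N) (M-component accepting, N-component rejecting) has no reachable accepting pair and the difference is empty.
Hence every string in L(M) is also in L(N).

Yes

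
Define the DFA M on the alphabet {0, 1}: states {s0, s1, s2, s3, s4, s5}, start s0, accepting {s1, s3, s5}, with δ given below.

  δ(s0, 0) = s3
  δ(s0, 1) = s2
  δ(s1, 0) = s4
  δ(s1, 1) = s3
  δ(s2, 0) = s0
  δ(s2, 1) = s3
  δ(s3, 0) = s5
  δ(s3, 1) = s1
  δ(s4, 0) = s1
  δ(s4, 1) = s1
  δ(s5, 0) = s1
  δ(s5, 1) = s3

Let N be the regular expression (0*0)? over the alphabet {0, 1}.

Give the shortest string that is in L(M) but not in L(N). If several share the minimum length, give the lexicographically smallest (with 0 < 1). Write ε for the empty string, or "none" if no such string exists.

01

The string 01 is accepted by M but not by N.
No shorter string lies in the difference, and 01 is the lexicographically first length-2 string in L(M) \ L(N).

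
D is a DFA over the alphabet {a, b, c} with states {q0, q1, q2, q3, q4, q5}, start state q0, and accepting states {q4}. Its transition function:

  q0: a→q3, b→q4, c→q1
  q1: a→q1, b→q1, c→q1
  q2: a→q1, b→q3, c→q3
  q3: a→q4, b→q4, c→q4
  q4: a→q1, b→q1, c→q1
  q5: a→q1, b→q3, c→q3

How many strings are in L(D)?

The useful subgraph on states {q0, q3, q4} is acyclic, so L(D) is finite; the longest accepting path visits 3 useful states, giving maximum string length 2.
Counting accepting paths from q0 by length: 1 of length 1, 3 of length 2. Total 4.

4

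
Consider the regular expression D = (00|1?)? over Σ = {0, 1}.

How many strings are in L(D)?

3

The expression has no Kleene star, so L(D) is finite. Expanding the alternatives gives {ε, 1, 00}.
That is 1 of length 0, 1 of length 1, 1 of length 2: 3 strings in all.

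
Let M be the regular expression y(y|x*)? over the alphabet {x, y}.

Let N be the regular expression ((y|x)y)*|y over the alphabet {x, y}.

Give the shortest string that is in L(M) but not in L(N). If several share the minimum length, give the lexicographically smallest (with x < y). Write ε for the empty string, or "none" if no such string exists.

yx

The string yx is accepted by M but not by N.
No shorter string lies in the difference, and yx is the lexicographically first length-2 string in L(M) \ L(N).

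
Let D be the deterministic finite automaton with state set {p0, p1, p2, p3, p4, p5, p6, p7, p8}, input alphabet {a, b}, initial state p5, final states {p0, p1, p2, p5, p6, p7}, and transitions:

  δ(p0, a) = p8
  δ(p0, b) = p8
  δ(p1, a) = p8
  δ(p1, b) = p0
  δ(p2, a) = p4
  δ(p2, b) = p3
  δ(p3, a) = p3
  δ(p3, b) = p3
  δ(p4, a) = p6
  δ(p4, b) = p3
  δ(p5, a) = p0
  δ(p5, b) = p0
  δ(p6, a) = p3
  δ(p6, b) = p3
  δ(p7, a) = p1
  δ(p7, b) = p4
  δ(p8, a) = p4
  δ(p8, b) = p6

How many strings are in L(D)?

11

The useful subgraph on states {p0, p4, p5, p6, p8} is acyclic, so L(D) is finite; the longest accepting path visits 5 useful states, giving maximum string length 4.
Counting accepting paths from p5 by length: 1 of length 0, 2 of length 1, 4 of length 3, 4 of length 4. Total 11.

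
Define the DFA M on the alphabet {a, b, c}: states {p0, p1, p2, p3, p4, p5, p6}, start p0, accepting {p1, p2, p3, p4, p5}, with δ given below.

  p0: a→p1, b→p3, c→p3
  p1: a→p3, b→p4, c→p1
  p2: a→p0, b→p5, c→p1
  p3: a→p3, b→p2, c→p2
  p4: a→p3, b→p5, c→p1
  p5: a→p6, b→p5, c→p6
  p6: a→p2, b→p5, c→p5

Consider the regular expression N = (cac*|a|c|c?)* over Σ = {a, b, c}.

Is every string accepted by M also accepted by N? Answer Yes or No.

The string b is in L(M) but not in L(N).
So L(M) ⊄ L(N).

No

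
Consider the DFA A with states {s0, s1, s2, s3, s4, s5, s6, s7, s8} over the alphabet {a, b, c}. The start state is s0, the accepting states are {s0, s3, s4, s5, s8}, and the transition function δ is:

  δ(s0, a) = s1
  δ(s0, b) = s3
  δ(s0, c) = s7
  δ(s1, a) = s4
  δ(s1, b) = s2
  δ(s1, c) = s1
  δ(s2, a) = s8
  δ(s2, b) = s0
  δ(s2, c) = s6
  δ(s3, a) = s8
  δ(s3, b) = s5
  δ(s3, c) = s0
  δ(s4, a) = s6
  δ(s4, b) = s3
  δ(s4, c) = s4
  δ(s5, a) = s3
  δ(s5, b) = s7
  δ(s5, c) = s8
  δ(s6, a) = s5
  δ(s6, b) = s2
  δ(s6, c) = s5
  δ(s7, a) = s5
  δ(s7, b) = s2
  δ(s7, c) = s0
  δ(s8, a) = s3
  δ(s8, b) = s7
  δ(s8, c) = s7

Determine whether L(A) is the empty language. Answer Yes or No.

No

The empty string ε is accepted: the run s0 ends in the accepting state s0.
Since at least one string is accepted, L(A) is not empty.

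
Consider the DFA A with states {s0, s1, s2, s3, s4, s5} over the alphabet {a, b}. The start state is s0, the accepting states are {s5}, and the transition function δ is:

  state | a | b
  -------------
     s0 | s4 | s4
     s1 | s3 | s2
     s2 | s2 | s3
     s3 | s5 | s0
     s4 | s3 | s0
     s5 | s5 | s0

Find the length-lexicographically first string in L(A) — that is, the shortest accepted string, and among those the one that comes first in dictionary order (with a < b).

aaa

A breadth-first search from s0 reaches an accepting state first via the path s0 → s4 → s3 → s5 on input aaa.
No string of length < 3 is accepted (BFS exhausts all shorter strings without reaching an accepting state), and aaa is the lexicographically least accepting string of length 3.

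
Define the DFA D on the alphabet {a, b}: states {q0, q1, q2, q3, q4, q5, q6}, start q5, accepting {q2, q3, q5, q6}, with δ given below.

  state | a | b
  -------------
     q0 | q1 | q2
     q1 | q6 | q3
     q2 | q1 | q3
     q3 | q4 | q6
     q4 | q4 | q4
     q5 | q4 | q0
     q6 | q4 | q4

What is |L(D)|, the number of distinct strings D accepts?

10

The useful subgraph on states {q0, q1, q2, q3, q5, q6} is acyclic, so L(D) is finite; the longest accepting path visits 6 useful states, giving maximum string length 5.
Counting accepting paths from q5 by length: 1 of length 0, 1 of length 2, 3 of length 3, 4 of length 4, 1 of length 5. Total 10.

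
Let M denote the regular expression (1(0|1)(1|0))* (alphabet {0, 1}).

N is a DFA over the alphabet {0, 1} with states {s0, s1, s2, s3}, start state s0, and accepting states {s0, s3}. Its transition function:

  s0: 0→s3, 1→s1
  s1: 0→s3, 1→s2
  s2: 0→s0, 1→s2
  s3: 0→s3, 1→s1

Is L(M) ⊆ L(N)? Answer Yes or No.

The string 101 is in L(M) but not in L(N).
So L(M) ⊄ L(N).

No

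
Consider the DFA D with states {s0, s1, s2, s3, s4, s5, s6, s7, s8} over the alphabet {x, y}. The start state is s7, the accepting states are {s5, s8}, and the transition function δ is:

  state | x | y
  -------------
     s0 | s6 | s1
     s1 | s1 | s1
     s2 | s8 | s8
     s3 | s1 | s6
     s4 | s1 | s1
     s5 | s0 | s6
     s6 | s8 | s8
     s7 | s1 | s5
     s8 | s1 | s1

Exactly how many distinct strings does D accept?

5

The useful subgraph on states {s0, s5, s6, s7, s8} is acyclic, so L(D) is finite; the longest accepting path visits 5 useful states, giving maximum string length 4.
Counting accepting paths from s7 by length: 1 of length 1, 2 of length 3, 2 of length 4. Total 5.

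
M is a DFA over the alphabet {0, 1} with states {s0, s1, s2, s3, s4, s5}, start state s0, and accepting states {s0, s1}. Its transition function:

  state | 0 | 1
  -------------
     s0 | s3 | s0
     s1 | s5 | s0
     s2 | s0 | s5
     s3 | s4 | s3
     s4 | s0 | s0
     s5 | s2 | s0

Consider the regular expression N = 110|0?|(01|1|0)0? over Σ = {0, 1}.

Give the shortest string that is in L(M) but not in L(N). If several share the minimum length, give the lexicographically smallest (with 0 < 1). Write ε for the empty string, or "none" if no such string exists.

The string 11 is accepted by M but not by N.
No shorter string lies in the difference, and 11 is the lexicographically first length-2 string in L(M) \ L(N).

11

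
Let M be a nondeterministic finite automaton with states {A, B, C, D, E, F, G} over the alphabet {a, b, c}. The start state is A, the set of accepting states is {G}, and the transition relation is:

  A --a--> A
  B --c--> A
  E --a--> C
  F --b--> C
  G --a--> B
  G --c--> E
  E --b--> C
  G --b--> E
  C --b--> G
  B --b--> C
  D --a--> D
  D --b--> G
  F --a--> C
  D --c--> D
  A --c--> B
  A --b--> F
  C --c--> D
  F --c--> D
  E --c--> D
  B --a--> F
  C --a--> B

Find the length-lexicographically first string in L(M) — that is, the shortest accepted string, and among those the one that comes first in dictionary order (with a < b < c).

bab

A breadth-first search from A reaches an accepting state first via the path A → F → C → G on input bab.
No string of length < 3 is accepted (BFS exhausts all shorter strings without reaching an accepting state), and bab is the lexicographically least accepting string of length 3.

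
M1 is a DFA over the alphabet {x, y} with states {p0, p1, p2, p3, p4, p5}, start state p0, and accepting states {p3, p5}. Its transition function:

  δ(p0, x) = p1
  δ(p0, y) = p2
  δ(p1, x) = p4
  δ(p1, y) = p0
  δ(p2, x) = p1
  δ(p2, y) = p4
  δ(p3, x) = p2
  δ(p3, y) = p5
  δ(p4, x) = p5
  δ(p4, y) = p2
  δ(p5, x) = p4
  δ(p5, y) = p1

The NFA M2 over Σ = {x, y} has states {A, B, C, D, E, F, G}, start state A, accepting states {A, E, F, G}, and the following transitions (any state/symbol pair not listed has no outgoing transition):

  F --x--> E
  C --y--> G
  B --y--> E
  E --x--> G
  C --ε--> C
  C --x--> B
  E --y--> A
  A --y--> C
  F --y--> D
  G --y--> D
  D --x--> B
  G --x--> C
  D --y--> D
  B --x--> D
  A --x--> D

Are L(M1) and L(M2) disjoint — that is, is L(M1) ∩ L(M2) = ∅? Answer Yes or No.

Exploring the product automaton M1 × M2 from the start pair (p0, A), following both machines on each input symbol, reaches 22 state pairs: (p0, A), (p1, D), (p2, C), (p4, B), (p0, D), (p1, B), (p4, G), (p5, D), (p2, E), (p2, D), (p4, D), (p0, E), (p5, C), (p1, G), (p4, A), (p5, B), (p2, A), (p4, C), (p1, E), (p2, G), (p1, C), (p0, G).
M1 accepts in {p3, p5} and M2 accepts in {A, E, F, G}; no reachable pair has both components accepting, so no string drives both machines to acceptance simultaneously and L(M1) ∩ L(M2) = ∅.
So no string is accepted by both, and the intersection is empty.

Yes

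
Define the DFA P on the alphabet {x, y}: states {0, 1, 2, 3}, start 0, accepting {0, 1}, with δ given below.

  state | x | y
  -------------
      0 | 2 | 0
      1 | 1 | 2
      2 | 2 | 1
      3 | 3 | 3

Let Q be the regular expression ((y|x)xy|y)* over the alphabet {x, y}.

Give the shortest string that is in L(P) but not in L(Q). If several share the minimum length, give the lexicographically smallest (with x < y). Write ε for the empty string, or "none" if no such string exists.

xy

The string xy is accepted by P but not by Q.
No shorter string lies in the difference, and xy is the lexicographically first length-2 string in L(P) \ L(Q).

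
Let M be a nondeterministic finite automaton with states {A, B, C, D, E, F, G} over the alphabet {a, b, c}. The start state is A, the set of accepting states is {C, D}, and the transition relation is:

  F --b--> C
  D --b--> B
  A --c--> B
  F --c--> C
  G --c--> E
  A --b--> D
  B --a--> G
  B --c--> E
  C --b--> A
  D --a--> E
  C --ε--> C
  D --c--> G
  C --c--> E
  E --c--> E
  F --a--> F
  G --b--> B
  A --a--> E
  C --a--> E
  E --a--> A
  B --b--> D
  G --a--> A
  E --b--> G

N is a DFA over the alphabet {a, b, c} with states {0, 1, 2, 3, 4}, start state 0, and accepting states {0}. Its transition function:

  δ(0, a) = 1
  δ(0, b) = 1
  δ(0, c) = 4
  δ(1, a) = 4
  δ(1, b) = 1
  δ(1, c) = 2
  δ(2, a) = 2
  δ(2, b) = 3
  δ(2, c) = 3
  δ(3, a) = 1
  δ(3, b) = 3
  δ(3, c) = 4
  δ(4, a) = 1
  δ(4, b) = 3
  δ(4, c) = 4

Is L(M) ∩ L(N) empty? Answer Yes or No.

Yes

Exploring the product automaton M × N from the start pair (A, 0), following both machines on each input symbol, reaches 18 state pairs: (A, 0), (E, 1), (D, 1), (B, 4), (A, 4), (G, 1), (E, 2), (E, 4), (B, 1), (G, 2), (D, 3), (A, 2), (G, 3), (E, 3), (A, 1), (G, 4), (B, 3), (B, 2).
M accepts in {C, D} and N accepts in {0}; no reachable pair has both components accepting, so no string drives both machines to acceptance simultaneously and L(M) ∩ L(N) = ∅.
So no string is accepted by both, and the intersection is empty.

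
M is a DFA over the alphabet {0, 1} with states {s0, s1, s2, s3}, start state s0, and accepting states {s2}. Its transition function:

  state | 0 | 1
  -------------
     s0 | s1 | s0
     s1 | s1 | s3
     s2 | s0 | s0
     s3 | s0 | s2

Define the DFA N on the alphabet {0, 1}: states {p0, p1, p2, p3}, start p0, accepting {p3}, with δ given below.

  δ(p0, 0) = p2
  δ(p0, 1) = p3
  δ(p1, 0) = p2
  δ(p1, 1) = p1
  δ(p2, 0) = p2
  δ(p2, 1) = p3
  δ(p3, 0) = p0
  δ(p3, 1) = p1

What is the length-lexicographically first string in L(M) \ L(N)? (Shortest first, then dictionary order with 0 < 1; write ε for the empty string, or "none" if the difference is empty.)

The string 011 is accepted by M but not by N.
No shorter string lies in the difference, and 011 is the lexicographically first length-3 string in L(M) \ L(N).

011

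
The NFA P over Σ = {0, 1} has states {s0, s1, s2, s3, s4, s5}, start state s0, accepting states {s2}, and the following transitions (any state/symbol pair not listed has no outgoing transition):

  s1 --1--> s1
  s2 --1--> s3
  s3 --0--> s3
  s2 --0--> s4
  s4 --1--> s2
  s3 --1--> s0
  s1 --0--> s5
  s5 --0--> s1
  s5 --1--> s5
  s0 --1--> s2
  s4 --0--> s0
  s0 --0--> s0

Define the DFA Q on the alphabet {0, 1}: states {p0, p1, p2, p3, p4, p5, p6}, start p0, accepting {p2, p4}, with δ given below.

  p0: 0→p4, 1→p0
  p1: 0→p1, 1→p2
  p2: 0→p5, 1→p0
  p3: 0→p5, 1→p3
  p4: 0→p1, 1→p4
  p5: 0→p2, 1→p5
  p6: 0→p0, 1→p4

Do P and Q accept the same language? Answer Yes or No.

No

The string 1 is accepted by P but rejected by Q.
So L(P) ≠ L(Q).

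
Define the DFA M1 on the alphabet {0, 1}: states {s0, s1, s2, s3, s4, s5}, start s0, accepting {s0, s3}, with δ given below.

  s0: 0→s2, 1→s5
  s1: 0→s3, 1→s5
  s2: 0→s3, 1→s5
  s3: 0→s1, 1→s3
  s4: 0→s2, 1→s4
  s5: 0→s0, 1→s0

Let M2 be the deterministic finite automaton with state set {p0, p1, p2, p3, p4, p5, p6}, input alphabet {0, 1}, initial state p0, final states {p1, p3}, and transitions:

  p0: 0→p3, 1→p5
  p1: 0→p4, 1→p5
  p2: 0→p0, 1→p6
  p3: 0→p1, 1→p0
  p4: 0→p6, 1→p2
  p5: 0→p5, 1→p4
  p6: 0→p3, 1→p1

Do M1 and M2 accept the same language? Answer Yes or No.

The empty string ε is accepted by M1 but rejected by M2.
So L(M1) ≠ L(M2).

No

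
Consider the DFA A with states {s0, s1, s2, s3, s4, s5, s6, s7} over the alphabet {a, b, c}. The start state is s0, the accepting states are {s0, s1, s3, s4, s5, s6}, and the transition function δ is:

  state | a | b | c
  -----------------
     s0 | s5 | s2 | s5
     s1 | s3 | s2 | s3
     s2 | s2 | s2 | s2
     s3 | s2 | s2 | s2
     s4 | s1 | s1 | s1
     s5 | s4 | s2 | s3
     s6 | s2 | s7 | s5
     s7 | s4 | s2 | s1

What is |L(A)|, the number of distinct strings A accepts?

25

The useful subgraph on states {s0, s1, s3, s4, s5} is acyclic, so L(A) is finite; the longest accepting path visits 5 useful states, giving maximum string length 4.
Counting accepting paths from s0 by length: 1 of length 0, 2 of length 1, 4 of length 2, 6 of length 3, 12 of length 4. Total 25.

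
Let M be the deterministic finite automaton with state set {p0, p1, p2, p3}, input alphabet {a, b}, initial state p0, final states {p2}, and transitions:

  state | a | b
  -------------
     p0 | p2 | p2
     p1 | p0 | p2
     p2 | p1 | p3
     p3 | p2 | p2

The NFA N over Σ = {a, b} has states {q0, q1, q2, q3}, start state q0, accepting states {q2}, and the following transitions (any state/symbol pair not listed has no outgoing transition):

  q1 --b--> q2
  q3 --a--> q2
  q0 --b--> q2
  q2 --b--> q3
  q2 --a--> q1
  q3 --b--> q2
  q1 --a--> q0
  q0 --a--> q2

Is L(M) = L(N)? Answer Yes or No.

Yes

Exploring the product automaton M × N from the start pair (p0, q0), following both machines on each input symbol, reaches 4 state pairs: (p0, q0), (p2, q2), (p1, q1), (p3, q3).
M accepts in {p2} and N accepts in {q2}. In every reachable pair the two components are either both accepting — (p2, q2) — or both non-accepting, so no string is accepted by exactly one of the machines: L(M) \ L(N) and L(N) \ L(M) are both empty.
Hence every string is accepted by M iff it is accepted by N, and the two languages coincide.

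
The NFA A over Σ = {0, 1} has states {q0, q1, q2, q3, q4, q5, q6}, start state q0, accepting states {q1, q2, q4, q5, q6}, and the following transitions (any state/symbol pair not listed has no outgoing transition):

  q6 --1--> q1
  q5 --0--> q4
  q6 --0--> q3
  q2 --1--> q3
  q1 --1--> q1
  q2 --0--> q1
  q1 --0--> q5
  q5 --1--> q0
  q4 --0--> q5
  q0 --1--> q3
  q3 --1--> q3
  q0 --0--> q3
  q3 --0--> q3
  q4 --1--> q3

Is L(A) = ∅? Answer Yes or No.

The states reachable from the start state are {q0, q3}.
None of the accepting states {q1, q2, q4, q5, q6} is reachable, so no string is accepted and L(A) = ∅.

Yes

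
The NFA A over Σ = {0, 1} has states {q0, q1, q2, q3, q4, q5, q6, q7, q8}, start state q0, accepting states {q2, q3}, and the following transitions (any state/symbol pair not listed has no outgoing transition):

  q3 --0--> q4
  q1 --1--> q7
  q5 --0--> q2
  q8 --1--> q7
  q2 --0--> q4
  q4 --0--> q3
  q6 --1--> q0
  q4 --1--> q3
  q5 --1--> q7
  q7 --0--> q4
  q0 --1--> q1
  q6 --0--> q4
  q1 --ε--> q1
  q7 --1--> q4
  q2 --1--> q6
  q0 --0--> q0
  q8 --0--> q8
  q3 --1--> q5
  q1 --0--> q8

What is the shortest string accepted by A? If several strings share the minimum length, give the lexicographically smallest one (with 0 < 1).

1100

A breadth-first search from q0 reaches an accepting state first via the path q0 → q1 → q7 → q4 → q3 on input 1100.
No string of length < 4 is accepted (BFS exhausts all shorter strings without reaching an accepting state), and 1100 is the lexicographically least accepting string of length 4.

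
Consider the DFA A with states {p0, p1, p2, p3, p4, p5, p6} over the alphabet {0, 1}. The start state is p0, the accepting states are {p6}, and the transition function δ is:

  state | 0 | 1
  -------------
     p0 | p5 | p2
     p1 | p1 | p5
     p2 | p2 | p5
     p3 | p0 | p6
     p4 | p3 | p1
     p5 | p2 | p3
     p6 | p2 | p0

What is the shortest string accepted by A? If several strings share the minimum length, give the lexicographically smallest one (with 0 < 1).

A breadth-first search from p0 reaches an accepting state first via the path p0 → p5 → p3 → p6 on input 011.
No string of length < 3 is accepted (BFS exhausts all shorter strings without reaching an accepting state), and 011 is the lexicographically least accepting string of length 3.

011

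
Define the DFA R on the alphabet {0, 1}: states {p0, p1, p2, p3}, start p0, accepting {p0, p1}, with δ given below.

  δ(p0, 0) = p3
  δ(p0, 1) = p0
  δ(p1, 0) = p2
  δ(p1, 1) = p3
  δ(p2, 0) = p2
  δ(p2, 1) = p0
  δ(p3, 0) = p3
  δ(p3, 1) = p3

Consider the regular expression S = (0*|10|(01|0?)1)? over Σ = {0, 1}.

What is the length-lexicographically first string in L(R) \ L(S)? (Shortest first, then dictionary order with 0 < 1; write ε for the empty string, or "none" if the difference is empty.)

The string 11 is accepted by R but not by S.
No shorter string lies in the difference, and 11 is the lexicographically first length-2 string in L(R) \ L(S).

11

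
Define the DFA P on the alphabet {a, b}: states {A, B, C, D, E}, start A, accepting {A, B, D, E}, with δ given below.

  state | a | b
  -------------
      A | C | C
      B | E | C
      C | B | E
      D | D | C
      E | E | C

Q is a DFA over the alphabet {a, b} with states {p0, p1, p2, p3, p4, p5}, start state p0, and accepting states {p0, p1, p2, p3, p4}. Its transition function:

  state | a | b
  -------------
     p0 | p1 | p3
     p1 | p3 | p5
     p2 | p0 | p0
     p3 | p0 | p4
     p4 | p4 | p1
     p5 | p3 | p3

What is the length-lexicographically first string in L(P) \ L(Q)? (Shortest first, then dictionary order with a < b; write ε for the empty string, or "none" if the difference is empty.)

ab

The string ab is accepted by P but not by Q.
No shorter string lies in the difference, and ab is the lexicographically first length-2 string in L(P) \ L(Q).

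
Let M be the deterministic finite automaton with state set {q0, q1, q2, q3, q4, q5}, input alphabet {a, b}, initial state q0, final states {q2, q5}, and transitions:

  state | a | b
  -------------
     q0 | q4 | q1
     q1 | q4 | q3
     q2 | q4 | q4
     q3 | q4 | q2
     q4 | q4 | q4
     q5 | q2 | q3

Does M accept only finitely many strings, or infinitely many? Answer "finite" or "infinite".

finite

The useful states (reachable from q0 and able to reach an accepting state) are {q0, q1, q2, q3}.
Restricted to these states the transition graph has no cycle, so every accepting path has bounded length and L is finite.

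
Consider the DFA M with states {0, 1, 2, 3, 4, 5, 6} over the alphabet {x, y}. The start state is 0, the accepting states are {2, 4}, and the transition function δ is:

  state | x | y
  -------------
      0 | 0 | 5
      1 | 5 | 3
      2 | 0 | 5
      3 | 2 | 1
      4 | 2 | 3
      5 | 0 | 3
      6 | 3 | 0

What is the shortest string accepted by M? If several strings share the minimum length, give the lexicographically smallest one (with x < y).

A breadth-first search from 0 reaches an accepting state first via the path 0 → 5 → 3 → 2 on input yyx.
No string of length < 3 is accepted (BFS exhausts all shorter strings without reaching an accepting state), and yyx is the lexicographically least accepting string of length 3.

yyx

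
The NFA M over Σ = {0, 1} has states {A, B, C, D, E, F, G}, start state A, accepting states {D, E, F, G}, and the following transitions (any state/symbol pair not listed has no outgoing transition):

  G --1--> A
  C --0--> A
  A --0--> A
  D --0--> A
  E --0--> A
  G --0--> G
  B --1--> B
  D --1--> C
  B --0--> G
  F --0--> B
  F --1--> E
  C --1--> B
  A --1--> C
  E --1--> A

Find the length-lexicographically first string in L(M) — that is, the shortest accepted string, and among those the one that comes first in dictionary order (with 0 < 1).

A breadth-first search from A reaches an accepting state first via the path A → C → B → G on input 110.
No string of length < 3 is accepted (BFS exhausts all shorter strings without reaching an accepting state), and 110 is the lexicographically least accepting string of length 3.

110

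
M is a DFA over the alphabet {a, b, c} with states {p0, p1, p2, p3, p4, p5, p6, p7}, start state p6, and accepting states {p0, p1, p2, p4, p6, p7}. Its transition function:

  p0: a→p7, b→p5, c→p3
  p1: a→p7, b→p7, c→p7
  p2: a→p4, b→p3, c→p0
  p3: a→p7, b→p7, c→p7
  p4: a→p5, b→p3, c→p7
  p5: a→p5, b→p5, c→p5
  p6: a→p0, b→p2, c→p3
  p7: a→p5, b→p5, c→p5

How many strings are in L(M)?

23

The useful subgraph on states {p0, p2, p3, p4, p6, p7} is acyclic, so L(M) is finite; the longest accepting path visits 5 useful states, giving maximum string length 4.
Counting accepting paths from p6 by length: 1 of length 0, 2 of length 1, 6 of length 2, 8 of length 3, 6 of length 4. Total 23.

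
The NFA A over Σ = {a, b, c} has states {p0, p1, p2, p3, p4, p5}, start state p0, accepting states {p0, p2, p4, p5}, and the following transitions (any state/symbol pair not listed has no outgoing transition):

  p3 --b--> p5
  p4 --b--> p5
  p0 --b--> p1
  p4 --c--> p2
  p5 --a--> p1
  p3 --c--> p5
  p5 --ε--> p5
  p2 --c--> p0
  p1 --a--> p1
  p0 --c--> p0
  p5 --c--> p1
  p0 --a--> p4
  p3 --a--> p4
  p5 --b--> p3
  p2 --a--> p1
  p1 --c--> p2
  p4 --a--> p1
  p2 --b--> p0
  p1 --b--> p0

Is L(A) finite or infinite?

State p0 is reachable from the start and can reach an accepting state, and it lies on the cycle p0 → p0.
Traversing that cycle any number of times yields accepted strings of unbounded length, so the language is infinite.

infinite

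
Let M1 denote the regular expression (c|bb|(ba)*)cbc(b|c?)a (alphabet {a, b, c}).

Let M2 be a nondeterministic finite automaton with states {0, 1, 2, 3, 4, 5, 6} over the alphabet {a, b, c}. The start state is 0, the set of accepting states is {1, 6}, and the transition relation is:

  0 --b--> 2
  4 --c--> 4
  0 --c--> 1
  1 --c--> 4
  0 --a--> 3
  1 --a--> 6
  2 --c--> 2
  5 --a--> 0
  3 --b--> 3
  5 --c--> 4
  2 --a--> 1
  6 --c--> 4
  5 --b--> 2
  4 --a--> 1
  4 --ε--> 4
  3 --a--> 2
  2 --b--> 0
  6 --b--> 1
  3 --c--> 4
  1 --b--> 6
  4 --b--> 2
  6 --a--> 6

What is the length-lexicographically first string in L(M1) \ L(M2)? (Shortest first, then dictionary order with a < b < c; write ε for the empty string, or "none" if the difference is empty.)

The string ccbcba is accepted by M1 but not by M2.
No shorter string lies in the difference, and ccbcba is the lexicographically first length-6 string in L(M1) \ L(M2).

ccbcba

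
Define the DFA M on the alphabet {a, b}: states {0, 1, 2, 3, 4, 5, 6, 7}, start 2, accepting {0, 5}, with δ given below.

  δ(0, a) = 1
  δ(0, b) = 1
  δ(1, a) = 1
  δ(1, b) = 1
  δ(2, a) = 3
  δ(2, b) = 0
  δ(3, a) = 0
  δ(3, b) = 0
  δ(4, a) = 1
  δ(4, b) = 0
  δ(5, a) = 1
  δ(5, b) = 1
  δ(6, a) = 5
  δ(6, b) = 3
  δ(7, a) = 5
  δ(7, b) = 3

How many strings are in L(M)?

3

The useful subgraph on states {0, 2, 3} is acyclic, so L(M) is finite; the longest accepting path visits 3 useful states, giving maximum string length 2.
Counting accepting paths from 2 by length: 1 of length 1, 2 of length 2. Total 3.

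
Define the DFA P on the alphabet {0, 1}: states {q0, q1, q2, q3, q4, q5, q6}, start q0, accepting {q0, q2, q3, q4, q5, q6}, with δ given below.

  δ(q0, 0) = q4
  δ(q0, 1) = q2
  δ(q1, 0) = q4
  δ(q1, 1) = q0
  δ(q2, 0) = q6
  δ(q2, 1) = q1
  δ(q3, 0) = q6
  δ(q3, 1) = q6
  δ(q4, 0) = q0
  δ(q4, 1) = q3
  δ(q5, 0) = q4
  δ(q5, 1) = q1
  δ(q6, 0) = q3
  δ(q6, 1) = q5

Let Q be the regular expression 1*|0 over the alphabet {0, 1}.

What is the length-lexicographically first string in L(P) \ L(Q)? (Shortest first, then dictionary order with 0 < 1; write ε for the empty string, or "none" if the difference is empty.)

00

The string 00 is accepted by P but not by Q.
No shorter string lies in the difference, and 00 is the lexicographically first length-2 string in L(P) \ L(Q).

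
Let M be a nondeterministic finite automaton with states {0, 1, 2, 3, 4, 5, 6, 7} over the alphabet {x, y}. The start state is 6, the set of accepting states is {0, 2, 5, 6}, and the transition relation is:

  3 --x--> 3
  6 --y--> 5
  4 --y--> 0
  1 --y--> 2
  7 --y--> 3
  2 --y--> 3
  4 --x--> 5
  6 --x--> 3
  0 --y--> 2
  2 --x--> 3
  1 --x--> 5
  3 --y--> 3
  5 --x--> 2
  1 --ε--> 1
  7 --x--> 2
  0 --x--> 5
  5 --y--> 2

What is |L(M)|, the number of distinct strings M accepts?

4

The useful subgraph on states {2, 5, 6} is acyclic, so L(M) is finite; the longest accepting path visits 3 useful states, giving maximum string length 2.
Counting accepting paths from 6 by length: 1 of length 0, 1 of length 1, 2 of length 2. Total 4.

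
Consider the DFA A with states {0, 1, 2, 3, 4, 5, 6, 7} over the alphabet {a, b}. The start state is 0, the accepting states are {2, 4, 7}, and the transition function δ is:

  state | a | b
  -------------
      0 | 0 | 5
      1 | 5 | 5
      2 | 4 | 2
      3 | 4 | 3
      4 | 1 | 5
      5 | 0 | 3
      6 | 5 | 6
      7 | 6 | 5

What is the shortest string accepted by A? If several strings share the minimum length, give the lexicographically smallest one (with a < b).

bba

A breadth-first search from 0 reaches an accepting state first via the path 0 → 5 → 3 → 4 on input bba.
No string of length < 3 is accepted (BFS exhausts all shorter strings without reaching an accepting state), and bba is the lexicographically least accepting string of length 3.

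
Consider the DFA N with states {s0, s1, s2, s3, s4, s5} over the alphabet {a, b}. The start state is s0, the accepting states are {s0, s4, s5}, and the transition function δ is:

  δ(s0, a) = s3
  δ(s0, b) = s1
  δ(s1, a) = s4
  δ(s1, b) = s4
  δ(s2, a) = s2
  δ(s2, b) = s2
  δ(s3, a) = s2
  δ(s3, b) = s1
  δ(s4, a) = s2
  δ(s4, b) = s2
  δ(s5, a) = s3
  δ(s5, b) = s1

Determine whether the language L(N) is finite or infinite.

finite

The useful states (reachable from s0 and able to reach an accepting state) are {s0, s1, s3, s4}.
Restricted to these states the transition graph has no cycle, so every accepting path has bounded length and L is finite.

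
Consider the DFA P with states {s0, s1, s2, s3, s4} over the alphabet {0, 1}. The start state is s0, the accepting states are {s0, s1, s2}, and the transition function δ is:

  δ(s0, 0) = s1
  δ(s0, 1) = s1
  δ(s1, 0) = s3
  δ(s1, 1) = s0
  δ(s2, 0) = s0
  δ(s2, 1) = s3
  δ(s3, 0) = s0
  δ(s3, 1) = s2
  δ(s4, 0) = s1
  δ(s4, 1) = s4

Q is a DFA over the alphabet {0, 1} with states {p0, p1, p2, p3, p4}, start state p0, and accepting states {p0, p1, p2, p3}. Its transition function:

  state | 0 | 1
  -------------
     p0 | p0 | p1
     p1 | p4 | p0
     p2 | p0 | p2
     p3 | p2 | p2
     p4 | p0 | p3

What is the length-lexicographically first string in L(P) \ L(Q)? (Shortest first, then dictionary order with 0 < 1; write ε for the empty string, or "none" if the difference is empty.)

The string 010 is accepted by P but not by Q.
No shorter string lies in the difference, and 010 is the lexicographically first length-3 string in L(P) \ L(Q).

010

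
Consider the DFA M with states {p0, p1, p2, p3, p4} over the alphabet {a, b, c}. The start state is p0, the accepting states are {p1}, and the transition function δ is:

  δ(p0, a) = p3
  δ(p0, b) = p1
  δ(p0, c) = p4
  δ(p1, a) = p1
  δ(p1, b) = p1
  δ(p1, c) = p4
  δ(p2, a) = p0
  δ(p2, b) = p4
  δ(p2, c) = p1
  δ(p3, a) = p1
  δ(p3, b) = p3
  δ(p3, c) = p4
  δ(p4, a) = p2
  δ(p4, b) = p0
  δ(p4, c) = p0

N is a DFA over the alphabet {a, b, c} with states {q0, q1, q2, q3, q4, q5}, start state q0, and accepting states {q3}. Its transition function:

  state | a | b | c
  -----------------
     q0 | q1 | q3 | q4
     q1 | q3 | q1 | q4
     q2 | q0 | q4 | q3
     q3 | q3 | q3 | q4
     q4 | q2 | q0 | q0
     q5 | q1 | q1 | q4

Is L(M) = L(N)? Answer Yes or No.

Yes

Exploring the product automaton M × N from the start pair (p0, q0), following both machines on each input symbol, reaches 5 state pairs: (p0, q0), (p3, q1), (p1, q3), (p4, q4), (p2, q2).
M accepts in {p1} and N accepts in {q3}. In every reachable pair the two components are either both accepting — (p1, q3) — or both non-accepting, so no string is accepted by exactly one of the machines: L(M) \ L(N) and L(N) \ L(M) are both empty.
Hence every string is accepted by M iff it is accepted by N, and the two languages coincide.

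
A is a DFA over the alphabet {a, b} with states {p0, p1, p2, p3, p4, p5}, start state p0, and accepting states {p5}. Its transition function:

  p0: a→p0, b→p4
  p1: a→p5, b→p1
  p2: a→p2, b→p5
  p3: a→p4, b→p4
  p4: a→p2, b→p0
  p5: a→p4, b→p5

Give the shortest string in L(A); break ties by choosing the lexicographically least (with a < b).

A breadth-first search from p0 reaches an accepting state first via the path p0 → p4 → p2 → p5 on input bab.
No string of length < 3 is accepted (BFS exhausts all shorter strings without reaching an accepting state), and bab is the lexicographically least accepting string of length 3.

bab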